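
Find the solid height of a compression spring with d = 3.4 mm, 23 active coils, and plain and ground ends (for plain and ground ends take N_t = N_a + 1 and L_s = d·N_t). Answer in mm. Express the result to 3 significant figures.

81.6 mm

plain and ground ends: N_t = N_a + 1 = 23 + 1 = 24
L_s = d·N_t = 3.4 × 24 = 81.6 mm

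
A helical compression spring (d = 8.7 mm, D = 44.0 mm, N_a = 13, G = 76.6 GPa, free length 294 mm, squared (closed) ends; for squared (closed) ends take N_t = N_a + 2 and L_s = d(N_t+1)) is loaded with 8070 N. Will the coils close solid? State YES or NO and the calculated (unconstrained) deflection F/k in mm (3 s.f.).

k = Gd⁴/(8D³N_a) = (76.6×10³)(8.7⁴)/(8·44.0³·13) = 49.535 N/mm
N_t = 15; L_s = 8.7·16 = 139.2 mm; δ_solid = L₀ − L_s = 294 − 139.2 = 154.8 mm
δ = F/k = 8070/49.535 = 162.91 mm
δ ≥ δ_solid → spring goes solid

YES, δ = 163 mm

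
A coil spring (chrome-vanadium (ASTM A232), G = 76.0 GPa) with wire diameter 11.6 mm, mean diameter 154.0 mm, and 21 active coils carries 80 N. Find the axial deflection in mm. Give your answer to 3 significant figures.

35.7 mm

k = Gd⁴/(8D³N_a) = (76.0×10³)(11.6⁴)/(8·154.0³·21) = 2.2427 N/mm
δ = F/k = 80 / 2.2427 = 35.671 mm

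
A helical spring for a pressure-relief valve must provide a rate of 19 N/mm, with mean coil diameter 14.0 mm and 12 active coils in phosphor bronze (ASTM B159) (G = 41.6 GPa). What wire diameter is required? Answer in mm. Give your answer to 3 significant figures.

3.31 mm

d = (8D³N_a·k / G)^(1/4) = (8·14.0³·12·19 / (41.6×10³))^0.25
  = (120.31)^0.25 = 3.3119 mm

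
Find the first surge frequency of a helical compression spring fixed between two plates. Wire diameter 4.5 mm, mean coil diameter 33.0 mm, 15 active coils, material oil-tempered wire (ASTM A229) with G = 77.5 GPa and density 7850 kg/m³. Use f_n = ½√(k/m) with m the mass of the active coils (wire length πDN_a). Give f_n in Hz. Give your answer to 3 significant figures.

97.4 Hz

k = Gd⁴/(8D³N_a) = (77.5×10³)(4.5⁴)/(8·33.0³·15) = 7.3693 N/mm = 7369.3 N/m
Wire length L = πDN_a = π·33.0·15 = 1555.1 mm
m = ρ·(πd²/4)·L = 7850 × 15.904×10⁻⁶ m² × 1.5551 m = 0.19415 kg
f_n = ½√(k/m) = 0.5·√(7369.3/0.19415) = 0.5·√(37957) = 97.412 Hz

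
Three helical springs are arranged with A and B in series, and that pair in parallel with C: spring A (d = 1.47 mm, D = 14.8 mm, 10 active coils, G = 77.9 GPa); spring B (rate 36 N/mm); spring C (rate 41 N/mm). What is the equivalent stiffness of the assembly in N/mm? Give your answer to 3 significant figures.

42.3 N/mm

k_A = Gd⁴/(8D³N_a) = (77.9×10³)(1.47⁴)/(8·14.8³·10) = 1.4026 N/mm
Springs A,B series: k_AB = 1/(1/1.4026+1/36) = 1.35 N/mm; parallel with C: k_eq = 1.35+41 = 42.35 N/mm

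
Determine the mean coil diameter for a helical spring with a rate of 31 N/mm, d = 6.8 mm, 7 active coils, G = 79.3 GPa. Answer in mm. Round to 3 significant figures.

D = (Gd⁴/(8N_a·k))^(1/3) = (79.3×10³·6.8⁴/(8·7·31))^(1/3)
  = (97669.5)^(1/3) = 46.0525 mm

46.1 mm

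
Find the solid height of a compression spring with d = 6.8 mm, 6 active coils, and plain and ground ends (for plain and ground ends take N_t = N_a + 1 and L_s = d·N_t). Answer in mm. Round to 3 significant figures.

plain and ground ends: N_t = N_a + 1 = 6 + 1 = 7
L_s = d·N_t = 6.8 × 7 = 47.6 mm

47.6 mm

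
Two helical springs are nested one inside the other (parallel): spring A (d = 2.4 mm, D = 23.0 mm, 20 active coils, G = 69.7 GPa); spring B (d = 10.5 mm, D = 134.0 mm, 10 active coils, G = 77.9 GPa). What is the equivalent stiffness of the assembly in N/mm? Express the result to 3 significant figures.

6.11 N/mm

k_A = Gd⁴/(8D³N_a) = (69.7×10³)(2.4⁴)/(8·23.0³·20) = 1.1879 N/mm
k_B = Gd⁴/(8D³N_a) = (77.9×10³)(10.5⁴)/(8·134.0³·10) = 4.9192 N/mm
Parallel: k_eq = 1.1879 + 4.9192 = 6.107 N/mm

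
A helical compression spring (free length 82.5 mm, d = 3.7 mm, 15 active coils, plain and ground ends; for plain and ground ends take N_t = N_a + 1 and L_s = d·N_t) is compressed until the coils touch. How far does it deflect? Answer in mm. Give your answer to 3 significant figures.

N_t = 16; L_s = 3.7·16 = 59.2 mm
δ_solid = L₀ − L_s = 82.5 − 59.2 = 23.3 mm

23.3 mm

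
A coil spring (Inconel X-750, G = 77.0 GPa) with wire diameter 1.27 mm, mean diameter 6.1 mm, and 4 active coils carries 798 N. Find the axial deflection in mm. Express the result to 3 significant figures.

k = Gd⁴/(8D³N_a) = (77.0×10³)(1.27⁴)/(8·6.1³·4) = 27.578 N/mm
δ = F/k = 798 / 27.578 = 28.936 mm

28.9 mm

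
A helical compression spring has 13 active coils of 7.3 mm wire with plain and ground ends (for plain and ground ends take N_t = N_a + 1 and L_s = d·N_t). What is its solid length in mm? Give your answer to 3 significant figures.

plain and ground ends: N_t = N_a + 1 = 13 + 1 = 14
L_s = d·N_t = 7.3 × 14 = 102.2 mm

102 mm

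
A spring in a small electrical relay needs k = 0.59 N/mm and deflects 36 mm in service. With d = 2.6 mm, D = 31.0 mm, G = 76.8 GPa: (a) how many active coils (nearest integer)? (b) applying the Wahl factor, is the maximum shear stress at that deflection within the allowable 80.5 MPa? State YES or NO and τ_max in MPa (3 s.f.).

N_a = Gd⁴/(8D³k) = (76.8×10³)(2.6⁴)/(8·31.0³·0.59) = 24.96 → N_a = 25
Actual rate k = Gd⁴/(8D³·25) = 0.58903 N/mm
Working load F = kδ = 0.58903·36 = 21.205 N
C = 31.0/2.6 = 11.9231; K_W = (4C−1)/(4C−4)+0.615/C = 1.1202
τ_max = K_W·8FD/(πd³) = 1.1202·95.241 = 106.69 MPa
τ_max > 80.5 MPa → exceeds allowable

(a) 25 coils; (b) NO, τ_max = 107 MPa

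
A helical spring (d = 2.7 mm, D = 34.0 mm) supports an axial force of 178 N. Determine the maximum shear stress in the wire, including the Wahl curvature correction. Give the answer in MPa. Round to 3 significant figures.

872 MPa

Spring index C = D/d = 34.0/2.7 = 12.5926
K_W = (4C−1)/(4C−4) + 0.615/C = 49.370/46.370 + 0.0488 = 1.1135
τ₀ = 8FD/(πd³) = 8·178·34.0/(π·2.7³) = 48416/61.836 = 782.97 MPa
τ_max = K·τ₀ = 1.1135 × 782.97 = 871.87 MPa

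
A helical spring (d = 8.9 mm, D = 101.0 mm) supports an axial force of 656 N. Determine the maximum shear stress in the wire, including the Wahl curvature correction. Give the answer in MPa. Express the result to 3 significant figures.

Spring index C = D/d = 101.0/8.9 = 11.3483
K_W = (4C−1)/(4C−4) + 0.615/C = 44.393/41.393 + 0.0542 = 1.1267
τ₀ = 8FD/(πd³) = 8·656·101.0/(π·8.9³) = 530048/2214.7 = 239.33 MPa
τ_max = K·τ₀ = 1.1267 × 239.33 = 269.64 MPa

270 MPa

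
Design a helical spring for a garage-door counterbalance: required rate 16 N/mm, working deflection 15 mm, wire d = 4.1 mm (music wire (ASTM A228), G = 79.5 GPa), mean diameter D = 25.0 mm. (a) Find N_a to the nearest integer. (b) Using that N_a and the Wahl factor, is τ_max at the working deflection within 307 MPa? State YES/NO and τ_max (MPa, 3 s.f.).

N_a = Gd⁴/(8D³k) = (79.5×10³)(4.1⁴)/(8·25.0³·16) = 11.23 → N_a = 11
Actual rate k = Gd⁴/(8D³·11) = 16.338 N/mm
Working load F = kδ = 16.338·15 = 245.07 N
C = 25.0/4.1 = 6.0976; K_W = (4C−1)/(4C−4)+0.615/C = 1.2480
τ_max = K_W·8FD/(πd³) = 1.2480·226.37 = 282.51 MPa
τ_max ≤ 307 MPa → acceptable

(a) 11 coils; (b) YES, τ_max = 283 MPa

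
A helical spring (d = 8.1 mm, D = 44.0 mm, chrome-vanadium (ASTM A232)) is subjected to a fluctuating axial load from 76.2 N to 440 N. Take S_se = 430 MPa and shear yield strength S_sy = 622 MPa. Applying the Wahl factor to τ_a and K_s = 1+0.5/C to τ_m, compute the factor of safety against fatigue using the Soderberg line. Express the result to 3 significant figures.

C = D/d = 44.0/8.1 = 5.4321; K_W = (4C−1)/(4C−4)+0.615/C = 1.2824; K_s = 1+0.5/C = 1.0920
F_a = (F_max−F_min)/2 = 181.9 N; F_m = (F_max+F_min)/2 = 258.1 N
τ_a = K_W·8F_aD/(πd³) = 1.2824 × 38.35 = 49.182 MPa
τ_m = K_s·8F_mD/(πd³) = 1.0920 × 54.416 = 59.425 MPa
Soderberg: 1/n_f = τ_a/S_se + τ_m/S_sy = 49.182/430 + 59.425/622 = 0.11438 + 0.09554 = 0.20991
n_f = 1/0.20991 = 4.764

4.76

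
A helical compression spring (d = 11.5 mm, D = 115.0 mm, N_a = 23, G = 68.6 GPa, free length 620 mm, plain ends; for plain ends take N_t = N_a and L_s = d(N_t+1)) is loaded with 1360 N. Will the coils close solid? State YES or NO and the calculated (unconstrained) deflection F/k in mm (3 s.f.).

k = Gd⁴/(8D³N_a) = (68.6×10³)(11.5⁴)/(8·115.0³·23) = 4.2875 N/mm
N_t = 23; L_s = 11.5·24 = 276 mm; δ_solid = L₀ − L_s = 620 − 276 = 344 mm
δ = F/k = 1360/4.2875 = 317.2 mm
δ < δ_solid → spring does not go solid

NO, δ = 317 mm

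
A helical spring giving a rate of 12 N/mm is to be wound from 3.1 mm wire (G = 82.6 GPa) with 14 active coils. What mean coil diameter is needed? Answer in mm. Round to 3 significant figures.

D = (Gd⁴/(8N_a·k))^(1/3) = (82.6×10³·3.1⁴/(8·14·12))^(1/3)
  = (5675.81)^(1/3) = 17.8379 mm

17.8 mm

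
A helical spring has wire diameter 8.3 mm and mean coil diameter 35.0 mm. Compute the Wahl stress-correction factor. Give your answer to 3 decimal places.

C = D/d = 35.0/8.3 = 4.2169
K_W = (4C−1)/(4C−4) + 0.615/C = 15.867/12.867 + 0.1458 = 1.3790

1.379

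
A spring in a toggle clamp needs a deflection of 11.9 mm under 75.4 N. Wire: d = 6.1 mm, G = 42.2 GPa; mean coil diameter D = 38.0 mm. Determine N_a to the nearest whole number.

21

Required rate k = F/δ = 75.4/11.9 = 6.3361 N/mm
N_a = Gd⁴/(8D³k) = (42.2×10³ × 6.1⁴)/(8 × 38.0³ × 6.3361)
    = 5.84294e+07 / 2.78141e+06 = 21.01 → 21 coils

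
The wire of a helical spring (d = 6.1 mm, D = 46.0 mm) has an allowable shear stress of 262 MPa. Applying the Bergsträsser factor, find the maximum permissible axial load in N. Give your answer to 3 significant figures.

429 N

C = D/d = 46.0/6.1 = 7.5410
K_B = (4C+2)/(4C−3) = 32.164/27.164 = 1.1841
τ_max = K·8FD/(πd³) → F_max = τ_allow·πd³/(8DK)
F_max = 262·π·6.1³/(8·46.0·1.1841) = 1.8683e+05/435.74 = 428.76 N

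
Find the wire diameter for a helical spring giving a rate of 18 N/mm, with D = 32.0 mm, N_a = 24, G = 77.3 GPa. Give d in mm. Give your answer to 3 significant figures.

6.19 mm

d = (8D³N_a·k / G)^(1/4) = (8·32.0³·24·18 / (77.3×10³))^0.25
  = (1465)^0.25 = 6.1867 mm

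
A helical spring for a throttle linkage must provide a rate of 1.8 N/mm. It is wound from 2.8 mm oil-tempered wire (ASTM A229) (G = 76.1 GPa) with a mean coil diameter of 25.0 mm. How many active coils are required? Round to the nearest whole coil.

N_a = Gd⁴/(8D³k) = (76.1×10³ × 2.8⁴)/(8 × 25.0³ × 1.8)
    = 4.67753e+06 / 225000 = 20.79 → 21 coils

21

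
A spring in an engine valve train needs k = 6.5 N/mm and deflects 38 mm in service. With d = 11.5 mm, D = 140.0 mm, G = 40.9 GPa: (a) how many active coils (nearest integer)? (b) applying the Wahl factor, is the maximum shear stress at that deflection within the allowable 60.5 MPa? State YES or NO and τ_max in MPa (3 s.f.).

(a) 5 coils; (b) NO, τ_max = 64.9 MPa

N_a = Gd⁴/(8D³k) = (40.9×10³)(11.5⁴)/(8·140.0³·6.5) = 5.013 → N_a = 5
Actual rate k = Gd⁴/(8D³·5) = 6.5173 N/mm
Working load F = kδ = 6.5173·38 = 247.66 N
C = 140.0/11.5 = 12.1739; K_W = (4C−1)/(4C−4)+0.615/C = 1.1176
τ_max = K_W·8FD/(πd³) = 1.1176·58.054 = 64.883 MPa
τ_max > 60.5 MPa → exceeds allowable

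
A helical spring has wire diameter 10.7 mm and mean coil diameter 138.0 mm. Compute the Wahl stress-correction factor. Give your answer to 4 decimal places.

C = D/d = 138.0/10.7 = 12.8972
K_W = (4C−1)/(4C−4) + 0.615/C = 50.589/47.589 + 0.0477 = 1.1107

1.1107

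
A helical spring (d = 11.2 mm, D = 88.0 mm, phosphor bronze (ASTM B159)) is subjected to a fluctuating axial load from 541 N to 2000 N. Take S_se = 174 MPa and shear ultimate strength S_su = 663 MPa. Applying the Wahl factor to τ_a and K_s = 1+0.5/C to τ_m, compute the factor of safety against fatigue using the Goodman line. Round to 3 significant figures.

0.893

C = D/d = 88.0/11.2 = 7.8571; K_W = (4C−1)/(4C−4)+0.615/C = 1.1876; K_s = 1+0.5/C = 1.0636
F_a = (F_max−F_min)/2 = 729.5 N; F_m = (F_max+F_min)/2 = 1270.5 N
τ_a = K_W·8F_aD/(πd³) = 1.1876 × 116.36 = 138.19 MPa
τ_m = K_s·8F_mD/(πd³) = 1.0636 × 202.65 = 215.54 MPa
Goodman: 1/n_f = τ_a/S_se + τ_m/S_su = 138.19/174 + 215.54/663 = 0.79420 + 0.32510 = 1.1193
n_f = 1/1.1193 = 0.8934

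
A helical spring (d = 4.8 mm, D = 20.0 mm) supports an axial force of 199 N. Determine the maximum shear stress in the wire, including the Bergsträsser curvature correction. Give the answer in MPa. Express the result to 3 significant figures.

Spring index C = D/d = 20.0/4.8 = 4.1667
K_B = (4C+2)/(4C−3) = 18.667/13.667 = 1.3659
τ₀ = 8FD/(πd³) = 8·199·20.0/(π·4.8³) = 31840/347.44 = 91.643 MPa
τ_max = K·τ₀ = 1.3659 × 91.643 = 125.17 MPa

125 MPa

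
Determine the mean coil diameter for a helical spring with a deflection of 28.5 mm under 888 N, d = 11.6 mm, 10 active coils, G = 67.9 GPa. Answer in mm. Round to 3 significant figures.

79.0 mm

Required rate k = F/δ = 888/28.5 = 31.158 N/mm
D = (Gd⁴/(8N_a·k))^(1/3) = (67.9×10³·11.6⁴/(8·10·31.158))^(1/3)
  = (493223)^(1/3) = 79.0098 mm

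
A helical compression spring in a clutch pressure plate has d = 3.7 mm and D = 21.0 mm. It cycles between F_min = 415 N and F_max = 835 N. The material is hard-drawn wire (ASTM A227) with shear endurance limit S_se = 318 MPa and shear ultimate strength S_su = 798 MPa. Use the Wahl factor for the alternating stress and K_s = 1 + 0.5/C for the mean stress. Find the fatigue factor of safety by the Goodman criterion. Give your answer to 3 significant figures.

C = D/d = 21.0/3.7 = 5.6757; K_W = (4C−1)/(4C−4)+0.615/C = 1.2688; K_s = 1+0.5/C = 1.0881
F_a = (F_max−F_min)/2 = 210 N; F_m = (F_max+F_min)/2 = 625 N
τ_a = K_W·8F_aD/(πd³) = 1.2688 × 221.7 = 281.29 MPa
τ_m = K_s·8F_mD/(πd³) = 1.0881 × 659.83 = 717.96 MPa
Goodman: 1/n_f = τ_a/S_se + τ_m/S_su = 281.29/318 + 717.96/798 = 0.88456 + 0.89970 = 1.7843
n_f = 1/1.7843 = 0.5605

0.560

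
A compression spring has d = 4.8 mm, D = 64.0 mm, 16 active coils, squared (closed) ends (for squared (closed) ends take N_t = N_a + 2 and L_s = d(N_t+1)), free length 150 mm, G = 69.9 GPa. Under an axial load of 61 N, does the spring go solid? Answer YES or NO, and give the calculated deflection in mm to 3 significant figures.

NO, δ = 55.2 mm

k = Gd⁴/(8D³N_a) = (69.9×10³)(4.8⁴)/(8·64.0³·16) = 1.1058 N/mm
N_t = 18; L_s = 4.8·19 = 91.2 mm; δ_solid = L₀ − L_s = 150 − 91.2 = 58.8 mm
δ = F/k = 61/1.1058 = 55.162 mm
δ < δ_solid → spring does not go solid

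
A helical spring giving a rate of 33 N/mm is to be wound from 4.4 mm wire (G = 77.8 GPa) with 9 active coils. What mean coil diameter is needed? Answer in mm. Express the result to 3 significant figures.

23.1 mm

D = (Gd⁴/(8N_a·k))^(1/3) = (77.8×10³·4.4⁴/(8·9·33))^(1/3)
  = (12272.8)^(1/3) = 23.0665 mm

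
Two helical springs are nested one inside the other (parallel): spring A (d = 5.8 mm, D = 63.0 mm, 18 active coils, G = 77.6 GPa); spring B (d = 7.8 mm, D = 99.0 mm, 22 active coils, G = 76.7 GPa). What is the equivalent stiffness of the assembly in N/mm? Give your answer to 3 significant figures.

4.10 N/mm

k_A = Gd⁴/(8D³N_a) = (77.6×10³)(5.8⁴)/(8·63.0³·18) = 2.4389 N/mm
k_B = Gd⁴/(8D³N_a) = (76.7×10³)(7.8⁴)/(8·99.0³·22) = 1.6625 N/mm
Parallel: k_eq = 2.4389 + 1.6625 = 4.1014 N/mm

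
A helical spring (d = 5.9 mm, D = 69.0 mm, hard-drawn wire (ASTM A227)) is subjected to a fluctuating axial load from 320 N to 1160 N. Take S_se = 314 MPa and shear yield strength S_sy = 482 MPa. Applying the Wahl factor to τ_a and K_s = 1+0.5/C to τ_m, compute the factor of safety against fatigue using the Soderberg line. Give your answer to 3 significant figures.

0.377

C = D/d = 69.0/5.9 = 11.6949; K_W = (4C−1)/(4C−4)+0.615/C = 1.1227; K_s = 1+0.5/C = 1.0428
F_a = (F_max−F_min)/2 = 420 N; F_m = (F_max+F_min)/2 = 740 N
τ_a = K_W·8F_aD/(πd³) = 1.1227 × 359.32 = 403.41 MPa
τ_m = K_s·8F_mD/(πd³) = 1.0428 × 633.09 = 660.16 MPa
Soderberg: 1/n_f = τ_a/S_se + τ_m/S_sy = 403.41/314 + 660.16/482 = 1.28476 + 1.36962 = 2.6544
n_f = 1/2.6544 = 0.3767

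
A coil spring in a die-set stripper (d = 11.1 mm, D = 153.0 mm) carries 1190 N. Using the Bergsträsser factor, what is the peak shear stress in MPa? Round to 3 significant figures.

372 MPa

Spring index C = D/d = 153.0/11.1 = 13.7838
K_B = (4C+2)/(4C−3) = 57.135/52.135 = 1.0959
τ₀ = 8FD/(πd³) = 8·1190·153.0/(π·11.1³) = 1.45656e+06/4296.5 = 339.01 MPa
τ_max = K·τ₀ = 1.0959 × 339.01 = 371.52 MPa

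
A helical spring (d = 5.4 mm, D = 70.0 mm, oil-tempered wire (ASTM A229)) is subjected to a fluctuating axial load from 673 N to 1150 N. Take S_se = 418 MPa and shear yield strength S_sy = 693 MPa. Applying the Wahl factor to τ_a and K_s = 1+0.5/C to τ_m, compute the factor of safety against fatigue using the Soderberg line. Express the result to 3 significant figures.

0.442

C = D/d = 70.0/5.4 = 12.9630; K_W = (4C−1)/(4C−4)+0.615/C = 1.1101; K_s = 1+0.5/C = 1.0386
F_a = (F_max−F_min)/2 = 238.5 N; F_m = (F_max+F_min)/2 = 911.5 N
τ_a = K_W·8F_aD/(πd³) = 1.1101 × 269.99 = 299.72 MPa
τ_m = K_s·8F_mD/(πd³) = 1.0386 × 1031.8 = 1071.6 MPa
Soderberg: 1/n_f = τ_a/S_se + τ_m/S_sy = 299.72/418 + 1071.6/693 = 0.71704 + 1.54638 = 2.2634
n_f = 1/2.2634 = 0.4418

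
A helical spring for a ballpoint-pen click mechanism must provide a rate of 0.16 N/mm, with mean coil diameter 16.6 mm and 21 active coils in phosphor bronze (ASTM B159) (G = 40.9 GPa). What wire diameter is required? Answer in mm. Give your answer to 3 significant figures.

d = (8D³N_a·k / G)^(1/4) = (8·16.6³·21·0.16 / (40.9×10³))^0.25
  = (3.0063)^0.25 = 1.3168 mm

1.32 mm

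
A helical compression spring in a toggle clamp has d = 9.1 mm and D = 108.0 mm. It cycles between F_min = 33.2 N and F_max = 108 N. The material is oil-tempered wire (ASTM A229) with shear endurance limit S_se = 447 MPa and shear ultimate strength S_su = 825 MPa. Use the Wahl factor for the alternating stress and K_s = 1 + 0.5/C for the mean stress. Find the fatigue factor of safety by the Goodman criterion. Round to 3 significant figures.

15.0

C = D/d = 108.0/9.1 = 11.8681; K_W = (4C−1)/(4C−4)+0.615/C = 1.1208; K_s = 1+0.5/C = 1.0421
F_a = (F_max−F_min)/2 = 37.4 N; F_m = (F_max+F_min)/2 = 70.6 N
τ_a = K_W·8F_aD/(πd³) = 1.1208 × 13.649 = 15.299 MPa
τ_m = K_s·8F_mD/(πd³) = 1.0421 × 25.766 = 26.851 MPa
Goodman: 1/n_f = τ_a/S_se + τ_m/S_su = 15.299/447 + 26.851/825 = 0.03422 + 0.03255 = 0.066772
n_f = 1/0.066772 = 14.98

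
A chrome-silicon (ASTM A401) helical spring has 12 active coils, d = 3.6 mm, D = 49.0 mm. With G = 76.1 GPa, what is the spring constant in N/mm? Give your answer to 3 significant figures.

k = Gd⁴/(8D³N_a) = (76.1×10³ × 3.6⁴) / (8 × 49.0³ × 12)
  = 1.27819e+07 / 1.12943e+07 = 1.1317 N/mm

1.13 N/mm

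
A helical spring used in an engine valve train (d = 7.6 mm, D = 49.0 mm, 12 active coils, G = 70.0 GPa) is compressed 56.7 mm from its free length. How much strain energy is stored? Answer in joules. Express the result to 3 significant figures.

33.2 J

k = Gd⁴/(8D³N_a) = (70.0×10³)(7.6⁴)/(8·49.0³·12) = 20.677 N/mm
U = ½kδ² = 0.5 × 20.677 × 56.7² = 33238 N·mm = 33.238 J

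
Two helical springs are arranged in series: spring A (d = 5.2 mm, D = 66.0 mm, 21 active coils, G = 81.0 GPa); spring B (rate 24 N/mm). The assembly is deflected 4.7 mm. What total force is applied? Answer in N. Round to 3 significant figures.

5.48 N

k_A = Gd⁴/(8D³N_a) = (81.0×10³)(5.2⁴)/(8·66.0³·21) = 1.2262 N/mm
Series: 1/k_eq = 1/1.2262 + 1/24 = 0.8572; k_eq = 1.1666 N/mm
F = k_eq·δ = 1.1666·4.7 = 5.483 N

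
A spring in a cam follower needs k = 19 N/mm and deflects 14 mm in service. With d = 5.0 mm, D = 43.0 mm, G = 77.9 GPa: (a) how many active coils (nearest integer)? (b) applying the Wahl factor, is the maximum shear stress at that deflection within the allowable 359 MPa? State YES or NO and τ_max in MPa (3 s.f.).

N_a = Gd⁴/(8D³k) = (77.9×10³)(5.0⁴)/(8·43.0³·19) = 4.029 → N_a = 4
Actual rate k = Gd⁴/(8D³·4) = 19.136 N/mm
Working load F = kδ = 19.136·14 = 267.91 N
C = 43.0/5.0 = 8.6000; K_W = (4C−1)/(4C−4)+0.615/C = 1.1702
τ_max = K_W·8FD/(πd³) = 1.1702·234.69 = 274.63 MPa
τ_max ≤ 359 MPa → acceptable

(a) 4 coils; (b) YES, τ_max = 275 MPa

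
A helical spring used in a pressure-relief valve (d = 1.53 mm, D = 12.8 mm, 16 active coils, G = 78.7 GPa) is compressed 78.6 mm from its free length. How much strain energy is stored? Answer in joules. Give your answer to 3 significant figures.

4.96 J

k = Gd⁴/(8D³N_a) = (78.7×10³)(1.53⁴)/(8·12.8³·16) = 1.6066 N/mm
U = ½kδ² = 0.5 × 1.6066 × 78.6² = 4962.7 N·mm = 4.9627 J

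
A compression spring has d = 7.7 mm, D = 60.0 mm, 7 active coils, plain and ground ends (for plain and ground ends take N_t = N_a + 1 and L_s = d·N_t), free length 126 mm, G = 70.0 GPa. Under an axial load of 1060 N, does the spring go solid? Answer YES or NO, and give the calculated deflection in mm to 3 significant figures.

NO, δ = 52.1 mm

k = Gd⁴/(8D³N_a) = (70.0×10³)(7.7⁴)/(8·60.0³·7) = 20.343 N/mm
N_t = 8; L_s = 7.7·8 = 61.6 mm; δ_solid = L₀ − L_s = 126 − 61.6 = 64.4 mm
δ = F/k = 1060/20.343 = 52.106 mm
δ < δ_solid → spring does not go solid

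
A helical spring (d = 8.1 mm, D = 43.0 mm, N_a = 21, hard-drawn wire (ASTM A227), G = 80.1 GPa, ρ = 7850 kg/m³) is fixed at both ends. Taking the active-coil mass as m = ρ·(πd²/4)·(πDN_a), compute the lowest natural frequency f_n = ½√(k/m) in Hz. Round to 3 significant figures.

k = Gd⁴/(8D³N_a) = (80.1×10³)(8.1⁴)/(8·43.0³·21) = 25.814 N/mm = 25814 N/m
Wire length L = πDN_a = π·43.0·21 = 2836.9 mm
m = ρ·(πd²/4)·L = 7850 × 51.53×10⁻⁶ m² × 2.8369 m = 1.1475 kg
f_n = ½√(k/m) = 0.5·√(25814/1.1475) = 0.5·√(22495) = 74.992 Hz

75.0 Hz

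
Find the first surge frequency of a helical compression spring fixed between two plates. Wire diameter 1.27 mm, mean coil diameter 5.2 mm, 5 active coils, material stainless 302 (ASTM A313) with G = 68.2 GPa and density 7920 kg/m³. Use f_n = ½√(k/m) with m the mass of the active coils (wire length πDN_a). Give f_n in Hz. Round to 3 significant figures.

k = Gd⁴/(8D³N_a) = (68.2×10³)(1.27⁴)/(8·5.2³·5) = 31.545 N/mm = 31545 N/m
Wire length L = πDN_a = π·5.2·5 = 81.681 mm
m = ρ·(πd²/4)·L = 7920 × 1.2668×10⁻⁶ m² × 0.081681 m = 0.00081949 kg
f_n = ½√(k/m) = 0.5·√(31545/0.00081949) = 0.5·√(3.8493e+07) = 3102.1 Hz

3100 Hz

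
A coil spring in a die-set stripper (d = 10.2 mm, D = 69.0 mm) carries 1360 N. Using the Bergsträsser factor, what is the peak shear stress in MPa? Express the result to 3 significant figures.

Spring index C = D/d = 69.0/10.2 = 6.7647
K_B = (4C+2)/(4C−3) = 29.059/24.059 = 1.2078
τ₀ = 8FD/(πd³) = 8·1360·69.0/(π·10.2³) = 750720/3333.9 = 225.18 MPa
τ_max = K·τ₀ = 1.2078 × 225.18 = 271.98 MPa

272 MPa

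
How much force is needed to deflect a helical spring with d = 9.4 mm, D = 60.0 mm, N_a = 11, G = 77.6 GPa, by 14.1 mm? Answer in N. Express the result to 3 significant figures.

449 N

k = Gd⁴/(8D³N_a) = (77.6×10³)(9.4⁴)/(8·60.0³·11) = 31.874 N/mm
F = k·δ = 31.874 × 14.1 = 449.42 N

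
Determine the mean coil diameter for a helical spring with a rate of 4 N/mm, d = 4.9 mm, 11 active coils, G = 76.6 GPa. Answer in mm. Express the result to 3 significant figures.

D = (Gd⁴/(8N_a·k))^(1/3) = (76.6×10³·4.9⁴/(8·11·4))^(1/3)
  = (125450)^(1/3) = 50.0599 mm

50.1 mm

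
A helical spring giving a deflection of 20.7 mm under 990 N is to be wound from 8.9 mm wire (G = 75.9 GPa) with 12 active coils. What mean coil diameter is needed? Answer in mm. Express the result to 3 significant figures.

Required rate k = F/δ = 990/20.7 = 47.826 N/mm
D = (Gd⁴/(8N_a·k))^(1/3) = (75.9×10³·8.9⁴/(8·12·47.826))^(1/3)
  = (103721)^(1/3) = 46.9846 mm

47.0 mm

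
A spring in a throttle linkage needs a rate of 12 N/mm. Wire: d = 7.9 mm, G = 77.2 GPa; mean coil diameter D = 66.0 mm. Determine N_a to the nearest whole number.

N_a = Gd⁴/(8D³k) = (77.2×10³ × 7.9⁴)/(8 × 66.0³ × 12)
    = 3.00695e+08 / 2.75996e+07 = 10.89 → 11 coils

11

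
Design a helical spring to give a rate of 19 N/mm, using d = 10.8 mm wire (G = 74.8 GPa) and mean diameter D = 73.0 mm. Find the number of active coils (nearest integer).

N_a = Gd⁴/(8D³k) = (74.8×10³ × 10.8⁴)/(8 × 73.0³ × 19)
    = 1.01765e+09 / 5.91306e+07 = 17.21 → 17 coils

17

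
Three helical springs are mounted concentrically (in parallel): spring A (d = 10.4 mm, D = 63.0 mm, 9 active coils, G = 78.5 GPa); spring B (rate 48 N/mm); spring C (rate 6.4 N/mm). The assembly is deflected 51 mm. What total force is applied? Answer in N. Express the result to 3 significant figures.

k_A = Gd⁴/(8D³N_a) = (78.5×10³)(10.4⁴)/(8·63.0³·9) = 51.009 N/mm
Parallel: k_eq = 51.009 + 48 + 6.4 = 105.41 N/mm
F = k_eq·δ = 105.41·51 = 5375.9 N

5380 N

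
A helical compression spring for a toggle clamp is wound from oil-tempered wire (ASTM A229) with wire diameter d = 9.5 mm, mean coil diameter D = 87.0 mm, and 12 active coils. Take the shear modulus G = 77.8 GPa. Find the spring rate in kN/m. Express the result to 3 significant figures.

10.0 kN/m

k = Gd⁴/(8D³N_a) = (77.8×10³ × 9.5⁴) / (8 × 87.0³ × 12)
  = 6.33686e+08 / 6.32163e+07 = 10.024 N/mm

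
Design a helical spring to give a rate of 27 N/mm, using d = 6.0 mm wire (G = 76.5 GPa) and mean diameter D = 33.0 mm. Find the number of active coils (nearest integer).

N_a = Gd⁴/(8D³k) = (76.5×10³ × 6.0⁴)/(8 × 33.0³ × 27)
    = 9.9144e+07 / 7.76239e+06 = 12.77 → 13 coils

13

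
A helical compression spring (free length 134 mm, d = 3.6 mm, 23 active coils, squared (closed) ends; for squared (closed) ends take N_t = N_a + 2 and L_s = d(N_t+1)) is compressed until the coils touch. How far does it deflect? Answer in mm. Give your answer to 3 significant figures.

N_t = 25; L_s = 3.6·26 = 93.6 mm
δ_solid = L₀ − L_s = 134 − 93.6 = 40.4 mm

40.4 mm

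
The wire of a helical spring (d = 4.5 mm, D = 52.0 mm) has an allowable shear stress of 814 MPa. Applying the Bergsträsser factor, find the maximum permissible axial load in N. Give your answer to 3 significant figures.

502 N

C = D/d = 52.0/4.5 = 11.5556
K_B = (4C+2)/(4C−3) = 48.222/43.222 = 1.1157
τ_max = K·8FD/(πd³) → F_max = τ_allow·πd³/(8DK)
F_max = 814·π·4.5³/(8·52.0·1.1157) = 2.3303e+05/464.12 = 502.09 N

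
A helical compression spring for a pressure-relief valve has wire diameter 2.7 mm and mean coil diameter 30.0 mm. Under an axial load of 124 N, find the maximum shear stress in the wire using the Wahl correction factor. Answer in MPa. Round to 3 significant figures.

Spring index C = D/d = 30.0/2.7 = 11.1111
K_W = (4C−1)/(4C−4) + 0.615/C = 43.444/40.444 + 0.0554 = 1.1295
τ₀ = 8FD/(πd³) = 8·124·30.0/(π·2.7³) = 29760/61.836 = 481.27 MPa
τ_max = K·τ₀ = 1.1295 × 481.27 = 543.61 MPa

544 MPa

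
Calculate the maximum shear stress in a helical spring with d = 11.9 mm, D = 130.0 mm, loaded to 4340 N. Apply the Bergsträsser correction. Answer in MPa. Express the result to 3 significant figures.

Spring index C = D/d = 130.0/11.9 = 10.9244
K_B = (4C+2)/(4C−3) = 45.697/40.697 = 1.1229
τ₀ = 8FD/(πd³) = 8·4340·130.0/(π·11.9³) = 4.5136e+06/5294.1 = 852.57 MPa
τ_max = K·τ₀ = 1.1229 × 852.57 = 957.32 MPa

957 MPa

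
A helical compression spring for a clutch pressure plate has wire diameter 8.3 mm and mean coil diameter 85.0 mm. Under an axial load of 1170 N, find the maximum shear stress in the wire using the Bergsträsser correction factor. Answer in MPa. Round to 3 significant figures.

Spring index C = D/d = 85.0/8.3 = 10.2410
K_B = (4C+2)/(4C−3) = 42.964/37.964 = 1.1317
τ₀ = 8FD/(πd³) = 8·1170·85.0/(π·8.3³) = 795600/1796.3 = 442.91 MPa
τ_max = K·τ₀ = 1.1317 × 442.91 = 501.24 MPa

501 MPa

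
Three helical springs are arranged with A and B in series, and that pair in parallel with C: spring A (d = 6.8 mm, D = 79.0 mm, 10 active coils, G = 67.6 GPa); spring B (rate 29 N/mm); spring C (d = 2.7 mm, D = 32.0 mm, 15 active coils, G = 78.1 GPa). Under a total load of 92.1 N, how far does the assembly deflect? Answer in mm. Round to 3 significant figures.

21.4 mm

k_A = Gd⁴/(8D³N_a) = (67.6×10³)(6.8⁴)/(8·79.0³·10) = 3.6645 N/mm
k_C = Gd⁴/(8D³N_a) = (78.1×10³)(2.7⁴)/(8·32.0³·15) = 1.0555 N/mm
Springs A,B series: k_AB = 1/(1/3.6645+1/29) = 3.2534 N/mm; parallel with C: k_eq = 3.2534+1.0555 = 4.3089 N/mm
δ = F/k_eq = 92.1/4.3089 = 21.374 mm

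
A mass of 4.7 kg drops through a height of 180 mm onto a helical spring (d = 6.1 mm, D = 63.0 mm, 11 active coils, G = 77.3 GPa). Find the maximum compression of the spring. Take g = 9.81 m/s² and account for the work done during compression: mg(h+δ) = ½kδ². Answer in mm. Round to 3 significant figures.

68.7 mm

k = Gd⁴/(8D³N_a) = (77.3×10³)(6.1⁴)/(8·63.0³·11) = 4.864 N/mm
W = mg = 4.7 × 9.81 = 46.107 N
½kδ² − Wδ − Wh = 0 → δ = (W + √(W² + 2kWh))/k
δ = (46.107 + √(2125.9 + 80735.4))/4.864 = (46.107 + 287.86)/4.864 = 68.66 mm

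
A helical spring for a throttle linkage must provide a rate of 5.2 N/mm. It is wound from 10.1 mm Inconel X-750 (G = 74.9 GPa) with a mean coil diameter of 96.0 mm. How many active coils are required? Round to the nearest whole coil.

21

N_a = Gd⁴/(8D³k) = (74.9×10³ × 10.1⁴)/(8 × 96.0³ × 5.2)
    = 7.79412e+08 / 3.6805e+07 = 21.18 → 21 coils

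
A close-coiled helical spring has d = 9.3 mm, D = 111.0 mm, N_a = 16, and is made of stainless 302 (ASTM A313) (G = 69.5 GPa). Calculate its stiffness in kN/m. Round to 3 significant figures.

k = Gd⁴/(8D³N_a) = (69.5×10³ × 9.3⁴) / (8 × 111.0³ × 16)
  = 5.19896e+08 / 1.75057e+08 = 2.9699 N/mm

2.97 kN/m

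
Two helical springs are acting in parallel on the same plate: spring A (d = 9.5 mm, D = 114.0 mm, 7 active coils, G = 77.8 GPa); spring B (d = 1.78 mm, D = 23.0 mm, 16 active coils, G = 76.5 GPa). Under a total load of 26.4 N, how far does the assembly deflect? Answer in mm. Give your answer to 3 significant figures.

k_A = Gd⁴/(8D³N_a) = (77.8×10³)(9.5⁴)/(8·114.0³·7) = 7.6379 N/mm
k_B = Gd⁴/(8D³N_a) = (76.5×10³)(1.78⁴)/(8·23.0³·16) = 0.49311 N/mm
Parallel: k_eq = 7.6379 + 0.49311 = 8.131 N/mm
δ = F/k_eq = 26.4/8.131 = 3.2468 mm

3.25 mm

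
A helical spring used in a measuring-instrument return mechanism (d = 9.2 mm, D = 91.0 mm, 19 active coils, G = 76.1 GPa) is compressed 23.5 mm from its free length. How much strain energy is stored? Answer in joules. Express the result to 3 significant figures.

1.31 J

k = Gd⁴/(8D³N_a) = (76.1×10³)(9.2⁴)/(8·91.0³·19) = 4.7596 N/mm
U = ½kδ² = 0.5 × 4.7596 × 23.5² = 1314.2 N·mm = 1.3142 J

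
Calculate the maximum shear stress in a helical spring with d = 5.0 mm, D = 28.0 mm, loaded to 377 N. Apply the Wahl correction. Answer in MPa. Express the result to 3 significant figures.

274 MPa

Spring index C = D/d = 28.0/5.0 = 5.6000
K_W = (4C−1)/(4C−4) + 0.615/C = 21.400/18.400 + 0.1098 = 1.2729
τ₀ = 8FD/(πd³) = 8·377·28.0/(π·5.0³) = 84448/392.7 = 215.05 MPa
τ_max = K·τ₀ = 1.2729 × 215.05 = 273.72 MPa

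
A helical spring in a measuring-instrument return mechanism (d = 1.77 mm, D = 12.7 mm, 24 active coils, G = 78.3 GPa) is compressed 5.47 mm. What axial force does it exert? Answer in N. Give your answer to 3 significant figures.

10.7 N

k = Gd⁴/(8D³N_a) = (78.3×10³)(1.77⁴)/(8·12.7³·24) = 1.9541 N/mm
F = k·δ = 1.9541 × 5.47 = 10.689 N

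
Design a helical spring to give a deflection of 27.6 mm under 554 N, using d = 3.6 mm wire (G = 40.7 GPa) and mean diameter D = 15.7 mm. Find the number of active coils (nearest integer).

Required rate k = F/δ = 554/27.6 = 20.072 N/mm
N_a = Gd⁴/(8D³k) = (40.7×10³ × 3.6⁴)/(8 × 15.7³ × 20.072)
    = 6.83604e+06 / 621426 = 11 → 11 coils

11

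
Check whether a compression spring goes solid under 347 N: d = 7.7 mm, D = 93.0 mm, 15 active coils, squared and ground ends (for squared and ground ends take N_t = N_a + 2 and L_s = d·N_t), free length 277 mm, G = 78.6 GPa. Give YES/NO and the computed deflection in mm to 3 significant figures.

k = Gd⁴/(8D³N_a) = (78.6×10³)(7.7⁴)/(8·93.0³·15) = 2.8626 N/mm
N_t = 17; L_s = 7.7·17 = 130.9 mm; δ_solid = L₀ − L_s = 277 − 130.9 = 146.1 mm
δ = F/k = 347/2.8626 = 121.22 mm
δ < δ_solid → spring does not go solid

NO, δ = 121 mm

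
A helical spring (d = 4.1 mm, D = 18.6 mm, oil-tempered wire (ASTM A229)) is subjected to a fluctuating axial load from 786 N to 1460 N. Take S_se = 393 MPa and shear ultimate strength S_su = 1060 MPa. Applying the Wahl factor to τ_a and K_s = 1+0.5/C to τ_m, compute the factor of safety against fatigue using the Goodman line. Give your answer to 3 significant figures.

C = D/d = 18.6/4.1 = 4.5366; K_W = (4C−1)/(4C−4)+0.615/C = 1.3476; K_s = 1+0.5/C = 1.1102
F_a = (F_max−F_min)/2 = 337 N; F_m = (F_max+F_min)/2 = 1123 N
τ_a = K_W·8F_aD/(πd³) = 1.3476 × 231.6 = 312.11 MPa
τ_m = K_s·8F_mD/(πd³) = 1.1102 × 771.76 = 856.82 MPa
Goodman: 1/n_f = τ_a/S_se + τ_m/S_su = 312.11/393 + 856.82/1060 = 0.79416 + 0.80832 = 1.6025
n_f = 1/1.6025 = 0.624

0.624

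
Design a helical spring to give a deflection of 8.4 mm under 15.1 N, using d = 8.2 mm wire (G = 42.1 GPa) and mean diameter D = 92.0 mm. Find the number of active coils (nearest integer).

Required rate k = F/δ = 15.1/8.4 = 1.7976 N/mm
N_a = Gd⁴/(8D³k) = (42.1×10³ × 8.2⁴)/(8 × 92.0³ × 1.7976)
    = 1.90343e+08 / 1.11983e+07 = 17 → 17 coils

17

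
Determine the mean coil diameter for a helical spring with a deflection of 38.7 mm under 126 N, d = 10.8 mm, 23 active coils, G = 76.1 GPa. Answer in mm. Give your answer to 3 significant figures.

120 mm

Required rate k = F/δ = 126/38.7 = 3.2558 N/mm
D = (Gd⁴/(8N_a·k))^(1/3) = (76.1×10³·10.8⁴/(8·23·3.2558))^(1/3)
  = (1.72823e+06)^(1/3) = 120.0054 mm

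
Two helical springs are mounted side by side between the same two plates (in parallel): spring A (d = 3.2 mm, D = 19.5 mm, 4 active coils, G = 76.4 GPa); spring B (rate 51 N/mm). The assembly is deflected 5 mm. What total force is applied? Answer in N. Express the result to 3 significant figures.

k_A = Gd⁴/(8D³N_a) = (76.4×10³)(3.2⁴)/(8·19.5³·4) = 33.763 N/mm
Parallel: k_eq = 33.763 + 51 = 84.763 N/mm
F = k_eq·δ = 84.763·5 = 423.81 N

424 N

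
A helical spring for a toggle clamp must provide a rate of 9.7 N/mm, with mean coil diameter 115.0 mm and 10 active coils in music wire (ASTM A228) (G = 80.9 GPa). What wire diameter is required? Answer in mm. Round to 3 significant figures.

d = (8D³N_a·k / G)^(1/4) = (8·115.0³·10·9.7 / (80.9×10³))^0.25
  = (14588)^0.25 = 10.9901 mm

11.0 mm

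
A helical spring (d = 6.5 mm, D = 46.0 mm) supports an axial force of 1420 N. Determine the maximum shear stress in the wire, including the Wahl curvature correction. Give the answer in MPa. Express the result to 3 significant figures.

733 MPa

Spring index C = D/d = 46.0/6.5 = 7.0769
K_W = (4C−1)/(4C−4) + 0.615/C = 27.308/24.308 + 0.0869 = 1.2103
τ₀ = 8FD/(πd³) = 8·1420·46.0/(π·6.5³) = 522560/862.76 = 605.68 MPa
τ_max = K·τ₀ = 1.2103 × 605.68 = 733.07 MPa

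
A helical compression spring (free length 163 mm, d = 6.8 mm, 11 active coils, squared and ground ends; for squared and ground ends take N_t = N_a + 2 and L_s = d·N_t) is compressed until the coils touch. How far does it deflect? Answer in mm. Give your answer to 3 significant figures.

N_t = 13; L_s = 6.8·13 = 88.4 mm
δ_solid = L₀ − L_s = 163 − 88.4 = 74.6 mm

74.6 mm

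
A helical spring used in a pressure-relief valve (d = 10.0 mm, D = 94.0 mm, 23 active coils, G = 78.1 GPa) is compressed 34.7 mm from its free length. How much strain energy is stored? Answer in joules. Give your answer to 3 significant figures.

k = Gd⁴/(8D³N_a) = (78.1×10³)(10.0⁴)/(8·94.0³·23) = 5.1103 N/mm
U = ½kδ² = 0.5 × 5.1103 × 34.7² = 3076.7 N·mm = 3.0767 J

3.08 J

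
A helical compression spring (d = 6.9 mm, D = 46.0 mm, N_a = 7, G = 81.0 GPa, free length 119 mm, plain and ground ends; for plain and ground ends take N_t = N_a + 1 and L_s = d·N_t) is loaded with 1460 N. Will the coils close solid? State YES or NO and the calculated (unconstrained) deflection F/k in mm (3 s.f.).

k = Gd⁴/(8D³N_a) = (81.0×10³)(6.9⁴)/(8·46.0³·7) = 33.684 N/mm
N_t = 8; L_s = 6.9·8 = 55.2 mm; δ_solid = L₀ − L_s = 119 − 55.2 = 63.8 mm
δ = F/k = 1460/33.684 = 43.344 mm
δ < δ_solid → spring does not go solid

NO, δ = 43.3 mm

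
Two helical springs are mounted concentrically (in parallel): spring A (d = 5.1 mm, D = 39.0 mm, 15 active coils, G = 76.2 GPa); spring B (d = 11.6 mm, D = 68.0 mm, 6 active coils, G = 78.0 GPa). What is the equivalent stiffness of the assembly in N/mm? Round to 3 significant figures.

101 N/mm

k_A = Gd⁴/(8D³N_a) = (76.2×10³)(5.1⁴)/(8·39.0³·15) = 7.242 N/mm
k_B = Gd⁴/(8D³N_a) = (78.0×10³)(11.6⁴)/(8·68.0³·6) = 93.575 N/mm
Parallel: k_eq = 7.242 + 93.575 = 100.82 N/mm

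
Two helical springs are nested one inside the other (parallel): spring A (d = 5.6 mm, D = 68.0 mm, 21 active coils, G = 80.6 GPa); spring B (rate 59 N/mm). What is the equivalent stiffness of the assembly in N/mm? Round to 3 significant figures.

k_A = Gd⁴/(8D³N_a) = (80.6×10³)(5.6⁴)/(8·68.0³·21) = 1.5006 N/mm
Parallel: k_eq = 1.5006 + 59 = 60.501 N/mm

60.5 N/mm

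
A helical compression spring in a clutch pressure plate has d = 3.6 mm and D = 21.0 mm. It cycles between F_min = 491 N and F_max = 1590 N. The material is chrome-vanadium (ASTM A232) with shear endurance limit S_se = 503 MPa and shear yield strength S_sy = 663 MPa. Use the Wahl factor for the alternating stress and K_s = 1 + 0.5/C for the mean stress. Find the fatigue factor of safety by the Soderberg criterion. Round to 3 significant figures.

0.283

C = D/d = 21.0/3.6 = 5.8333; K_W = (4C−1)/(4C−4)+0.615/C = 1.2606; K_s = 1+0.5/C = 1.0857
F_a = (F_max−F_min)/2 = 549.5 N; F_m = (F_max+F_min)/2 = 1040.5 N
τ_a = K_W·8F_aD/(πd³) = 1.2606 × 629.82 = 793.96 MPa
τ_m = K_s·8F_mD/(πd³) = 1.0857 × 1192.6 = 1294.8 MPa
Soderberg: 1/n_f = τ_a/S_se + τ_m/S_sy = 793.96/503 + 1294.8/663 = 1.57844 + 1.95297 = 3.5314
n_f = 1/3.5314 = 0.2832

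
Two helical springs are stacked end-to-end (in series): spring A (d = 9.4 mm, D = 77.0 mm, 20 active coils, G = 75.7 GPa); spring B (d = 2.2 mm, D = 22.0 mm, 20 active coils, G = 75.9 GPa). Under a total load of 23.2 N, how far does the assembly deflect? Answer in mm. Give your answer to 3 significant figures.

k_A = Gd⁴/(8D³N_a) = (75.7×10³)(9.4⁴)/(8·77.0³·20) = 8.0912 N/mm
k_B = Gd⁴/(8D³N_a) = (75.9×10³)(2.2⁴)/(8·22.0³·20) = 1.0436 N/mm
Series: 1/k_eq = 1/8.0912 + 1/1.0436 = 1.0818; k_eq = 0.92439 N/mm
δ = F/k_eq = 23.2/0.92439 = 25.098 mm

25.1 mm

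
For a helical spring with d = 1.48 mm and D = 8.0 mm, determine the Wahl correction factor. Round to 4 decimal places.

C = D/d = 8.0/1.48 = 5.4054
K_W = (4C−1)/(4C−4) + 0.615/C = 20.622/17.622 + 0.1138 = 1.2840

1.2840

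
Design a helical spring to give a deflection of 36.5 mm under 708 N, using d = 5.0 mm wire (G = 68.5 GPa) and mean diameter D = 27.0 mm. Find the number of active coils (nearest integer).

Required rate k = F/δ = 708/36.5 = 19.397 N/mm
N_a = Gd⁴/(8D³k) = (68.5×10³ × 5.0⁴)/(8 × 27.0³ × 19.397)
    = 4.28125e+07 / 3.05437e+06 = 14.02 → 14 coils

14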